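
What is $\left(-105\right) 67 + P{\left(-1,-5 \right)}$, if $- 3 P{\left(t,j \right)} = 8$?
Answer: $- \frac{21113}{3} \approx -7037.7$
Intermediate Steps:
$P{\left(t,j \right)} = - \frac{8}{3}$ ($P{\left(t,j \right)} = \left(- \frac{1}{3}\right) 8 = - \frac{8}{3}$)
$\left(-105\right) 67 + P{\left(-1,-5 \right)} = \left(-105\right) 67 - \frac{8}{3} = -7035 - \frac{8}{3} = - \frac{21113}{3}$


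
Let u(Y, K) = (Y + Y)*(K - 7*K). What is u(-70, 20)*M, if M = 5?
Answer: 84000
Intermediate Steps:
u(Y, K) = -12*K*Y (u(Y, K) = (2*Y)*(-6*K) = -12*K*Y)
u(-70, 20)*M = -12*20*(-70)*5 = 16800*5 = 84000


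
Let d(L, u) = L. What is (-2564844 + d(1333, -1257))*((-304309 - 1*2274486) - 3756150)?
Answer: 16239701191895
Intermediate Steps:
(-2564844 + d(1333, -1257))*((-304309 - 1*2274486) - 3756150) = (-2564844 + 1333)*((-304309 - 1*2274486) - 3756150) = -2563511*((-304309 - 2274486) - 3756150) = -2563511*(-2578795 - 3756150) = -2563511*(-6334945) = 16239701191895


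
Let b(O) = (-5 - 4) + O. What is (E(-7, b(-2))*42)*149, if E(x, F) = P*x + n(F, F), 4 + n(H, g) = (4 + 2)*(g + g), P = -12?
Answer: -325416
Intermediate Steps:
n(H, g) = -4 + 12*g (n(H, g) = -4 + (4 + 2)*(g + g) = -4 + 6*(2*g) = -4 + 12*g)
b(O) = -9 + O
E(x, F) = -4 - 12*x + 12*F (E(x, F) = -12*x + (-4 + 12*F) = -4 - 12*x + 12*F)
(E(-7, b(-2))*42)*149 = ((-4 - 12*(-7) + 12*(-9 - 2))*42)*149 = ((-4 + 84 + 12*(-11))*42)*149 = ((-4 + 84 - 132)*42)*149 = -52*42*149 = -2184*149 = -325416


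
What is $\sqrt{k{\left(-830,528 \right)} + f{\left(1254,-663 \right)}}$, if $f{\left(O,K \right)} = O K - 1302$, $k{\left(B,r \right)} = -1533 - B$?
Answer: $i \sqrt{833407} \approx 912.91 i$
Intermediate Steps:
$f{\left(O,K \right)} = -1302 + K O$ ($f{\left(O,K \right)} = K O - 1302 = -1302 + K O$)
$\sqrt{k{\left(-830,528 \right)} + f{\left(1254,-663 \right)}} = \sqrt{\left(-1533 - -830\right) - 832704} = \sqrt{\left(-1533 + 830\right) - 832704} = \sqrt{-703 - 832704} = \sqrt{-833407} = i \sqrt{833407}$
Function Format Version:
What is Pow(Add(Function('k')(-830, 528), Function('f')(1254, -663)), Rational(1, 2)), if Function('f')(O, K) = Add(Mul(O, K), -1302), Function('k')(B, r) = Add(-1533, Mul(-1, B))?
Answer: Mul(I, Pow(833407, Rational(1, 2))) ≈ Mul(912.91, I)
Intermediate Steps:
Function('f')(O, K) = Add(-1302, Mul(K, O)) (Function('f')(O, K) = Add(Mul(K, O), -1302) = Add(-1302, Mul(K, O)))
Pow(Add(Function('k')(-830, 528), Function('f')(1254, -663)), Rational(1, 2)) = Pow(Add(Add(-1533, Mul(-1, -830)), Add(-1302, Mul(-663, 1254))), Rational(1, 2)) = Pow(Add(Add(-1533, 830), Add(-1302, -831402)), Rational(1, 2)) = Pow(Add(-703, -832704), Rational(1, 2)) = Pow(-833407, Rational(1, 2)) = Mul(I, Pow(833407, Rational(1, 2)))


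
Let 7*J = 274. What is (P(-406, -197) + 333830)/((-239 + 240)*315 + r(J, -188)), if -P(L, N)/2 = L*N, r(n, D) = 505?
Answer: 86933/410 ≈ 212.03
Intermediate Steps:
J = 274/7 (J = (1/7)*274 = 274/7 ≈ 39.143)
P(L, N) = -2*L*N
(P(-406, -197) + 333830)/((-239 + 240)*315 + r(J, -188)) = (-2*(-406)*(-197) + 333830)/((-239 + 240)*315 + 505) = (-159964 + 333830)/(1*315 + 505) = 173866/(315 + 505) = 173866/820 = 173866*(1/820) = 86933/410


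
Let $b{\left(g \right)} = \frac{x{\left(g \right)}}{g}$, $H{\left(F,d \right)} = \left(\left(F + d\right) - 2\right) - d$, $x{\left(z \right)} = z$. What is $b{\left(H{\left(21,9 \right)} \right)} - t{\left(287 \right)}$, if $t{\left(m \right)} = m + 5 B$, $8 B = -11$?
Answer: $- \frac{2233}{8} \approx -279.13$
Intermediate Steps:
$B = - \frac{11}{8}$ ($B = \frac{1}{8} \left(-11\right) = - \frac{11}{8} \approx -1.375$)
$t{\left(m \right)} = - \frac{55}{8} + m$ ($t{\left(m \right)} = m + 5 \left(- \frac{11}{8}\right) = m - \frac{55}{8} = - \frac{55}{8} + m$)
$H{\left(F,d \right)} = -2 + F$ ($H{\left(F,d \right)} = \left(-2 + F + d\right) - d = -2 + F$)
$b{\left(g \right)} = 1$ ($b{\left(g \right)} = \frac{g}{g} = 1$)
$b{\left(H{\left(21,9 \right)} \right)} - t{\left(287 \right)} = 1 - \left(- \frac{55}{8} + 287\right) = 1 - \frac{2241}{8} = - \frac{2233}{8}$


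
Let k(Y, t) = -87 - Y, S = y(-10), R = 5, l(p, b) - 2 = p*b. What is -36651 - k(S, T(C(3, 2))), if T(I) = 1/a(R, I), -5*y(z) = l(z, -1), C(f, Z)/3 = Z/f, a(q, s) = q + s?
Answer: -182832/5 ≈ -36566.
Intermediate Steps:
l(p, b) = 2 + b*p (l(p, b) = 2 + p*b = 2 + b*p)
C(f, Z) = 3*Z/f (C(f, Z) = 3*(Z/f) = 3*Z/f)
y(z) = -2/5 + z/5 (y(z) = -(2 - z)/5 = -2/5 + z/5)
T(I) = 1/(5 + I)
S = -12/5 (S = -2/5 + (1/5)*(-10) = -2/5 - 2 = -12/5 ≈ -2.4000)
-36651 - k(S, T(C(3, 2))) = -36651 - (-87 - 1*(-12/5)) = -36651 - (-87 + 12/5) = -36651 - 1*(-423/5) = -36651 + 423/5 = -182832/5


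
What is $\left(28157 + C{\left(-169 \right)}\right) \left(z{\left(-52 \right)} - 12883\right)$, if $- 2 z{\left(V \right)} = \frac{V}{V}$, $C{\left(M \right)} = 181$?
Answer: $-365092623$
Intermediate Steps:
$z{\left(V \right)} = - \frac{1}{2}$ ($z{\left(V \right)} = - \frac{V \frac{1}{V}}{2} = \left(- \frac{1}{2}\right) 1 = - \frac{1}{2}$)
$\left(28157 + C{\left(-169 \right)}\right) \left(z{\left(-52 \right)} - 12883\right) = \left(28157 + 181\right) \left(- \frac{1}{2} - 12883\right) = 28338 \left(- \frac{25767}{2}\right) = -365092623$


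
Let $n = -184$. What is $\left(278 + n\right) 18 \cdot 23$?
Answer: $38916$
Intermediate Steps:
$\left(278 + n\right) 18 \cdot 23 = \left(278 - 184\right) 18 \cdot 23 = 94 \cdot 414 = 38916$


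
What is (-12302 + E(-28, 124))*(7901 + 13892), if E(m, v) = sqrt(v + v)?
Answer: -268097486 + 43586*sqrt(62) ≈ -2.6775e+8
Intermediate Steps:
E(m, v) = sqrt(2)*sqrt(v) (E(m, v) = sqrt(2*v) = sqrt(2)*sqrt(v))
(-12302 + E(-28, 124))*(7901 + 13892) = (-12302 + sqrt(2)*sqrt(124))*(7901 + 13892) = (-12302 + sqrt(2)*(2*sqrt(31)))*21793 = (-12302 + 2*sqrt(62))*21793 = -268097486 + 43586*sqrt(62)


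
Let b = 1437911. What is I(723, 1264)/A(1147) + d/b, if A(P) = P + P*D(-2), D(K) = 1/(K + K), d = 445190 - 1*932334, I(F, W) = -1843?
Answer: -12276542396/4947851751 ≈ -2.4812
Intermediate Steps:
d = -487144 (d = 445190 - 932334 = -487144)
D(K) = 1/(2*K)
A(P) = 3*P/4 (A(P) = P + P*((1/2)/(-2)) = P + P*((1/2)*(-1/2)) = P + P*(-1/4) = P - P/4 = 3*P/4)
I(723, 1264)/A(1147) + d/b = -1843/((3/4)*1147) - 487144/1437911 = -1843/3441/4 - 487144*1/1437911 = -1843*4/3441 - 487144/1437911 = -7372/3441 - 487144/1437911 = -12276542396/4947851751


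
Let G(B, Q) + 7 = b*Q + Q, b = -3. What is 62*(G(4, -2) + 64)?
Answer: 3782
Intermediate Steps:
G(B, Q) = -7 - 2*Q (G(B, Q) = -7 + (-3*Q + Q) = -7 - 2*Q)
62*(G(4, -2) + 64) = 62*((-7 - 2*(-2)) + 64) = 62*((-7 + 4) + 64) = 62*(-3 + 64) = 62*61 = 3782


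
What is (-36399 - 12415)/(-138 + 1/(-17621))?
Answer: 860151494/2431699 ≈ 353.72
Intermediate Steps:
(-36399 - 12415)/(-138 + 1/(-17621)) = -48814/(-138 - 1/17621) = -48814/(-2431699/17621) = -48814*(-17621/2431699) = 860151494/2431699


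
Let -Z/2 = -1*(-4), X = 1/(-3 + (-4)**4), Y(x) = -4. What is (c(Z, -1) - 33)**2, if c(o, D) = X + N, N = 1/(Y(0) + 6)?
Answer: 270372249/256036 ≈ 1056.0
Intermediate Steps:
X = 1/253 (X = 1/(-3 + 256) = 1/253 ≈ 0.0039526)
N = 1/2 (N = 1/(-4 + 6) = 1/2 ≈ 0.50000)
Z = -8 (Z = -(-2)*(-4) = -2*4 = -8)
c(o, D) = 255/506 (c(o, D) = 1/253 + 1/2 = 255/506)
(c(Z, -1) - 33)**2 = (255/506 - 33)**2 = (-16443/506)**2 = 270372249/256036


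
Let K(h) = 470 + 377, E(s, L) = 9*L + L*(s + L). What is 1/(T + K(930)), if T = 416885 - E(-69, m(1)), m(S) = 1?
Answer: 1/417791 ≈ 2.3935e-6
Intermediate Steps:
E(s, L) = 9*L + L*(L + s)
K(h) = 847
T = 416944 (T = 416885 - (9 + 1 - 69) = 416885 - (-59) = 416885 - 1*(-59) = 416885 + 59 = 416944)
1/(T + K(930)) = 1/(416944 + 847) = 1/417791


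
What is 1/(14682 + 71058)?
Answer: 1/85740 ≈ 1.1663e-5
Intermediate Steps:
1/(14682 + 71058) = 1/85740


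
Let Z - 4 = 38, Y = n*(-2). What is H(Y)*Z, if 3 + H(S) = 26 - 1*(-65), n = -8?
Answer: 3696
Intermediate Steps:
Y = 16 (Y = -8*(-2) = 16)
H(S) = 88 (H(S) = -3 + (26 - 1*(-65)) = -3 + (26 + 65) = -3 + 91 = 88)
Z = 42 (Z = 4 + 38 = 42)
H(Y)*Z = 88*42 = 3696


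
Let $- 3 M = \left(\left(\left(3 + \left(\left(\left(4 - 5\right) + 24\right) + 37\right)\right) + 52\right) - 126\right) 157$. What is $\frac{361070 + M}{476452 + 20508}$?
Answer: $\frac{1084937}{1490880} \approx 0.72772$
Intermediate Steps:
$M = \frac{1727}{3}$ ($M = - \frac{\left(\left(\left(3 + \left(\left(\left(4 - 5\right) + 24\right) + 37\right)\right) + 52\right) - 126\right) 157}{3} = - \frac{\left(\left(\left(3 + \left(\left(-1 + 24\right) + 37\right)\right) + 52\right) - 126\right) 157}{3} = - \frac{\left(\left(\left(3 + \left(23 + 37\right)\right) + 52\right) - 126\right) 157}{3} = - \frac{\left(\left(\left(3 + 60\right) + 52\right) - 126\right) 157}{3} = - \frac{\left(\left(63 + 52\right) - 126\right) 157}{3} = - \frac{\left(115 - 126\right) 157}{3} = - \frac{\left(-11\right) 157}{3} = \left(- \frac{1}{3}\right) \left(-1727\right) = \frac{1727}{3} \approx 575.67$)
$\frac{361070 + M}{476452 + 20508} = \frac{361070 + \frac{1727}{3}}{476452 + 20508} = \frac{1084937}{3 \cdot 496960} = \frac{1084937}{3} \cdot \frac{1}{496960} = \frac{1084937}{1490880}$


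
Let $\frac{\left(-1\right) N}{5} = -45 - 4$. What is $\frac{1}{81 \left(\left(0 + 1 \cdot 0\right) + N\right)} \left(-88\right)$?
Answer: $- \frac{88}{19845} \approx -0.0044344$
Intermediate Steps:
$N = 245$ ($N = - 5 \left(-45 - 4\right) = \left(-5\right) \left(-49\right) = 245$)
$\frac{1}{81 \left(\left(0 + 1 \cdot 0\right) + N\right)} \left(-88\right) = \frac{1}{81 \left(\left(0 + 1 \cdot 0\right) + 245\right)} \left(-88\right) = \frac{1}{81 \left(\left(0 + 0\right) + 245\right)} \left(-88\right) = \frac{1}{81 \left(0 + 245\right)} \left(-88\right) = \frac{1}{81 \cdot 245} \left(-88\right) = \frac{1}{81} \cdot \frac{1}{245} \left(-88\right) = \frac{1}{19845} \left(-88\right) = - \frac{88}{19845}$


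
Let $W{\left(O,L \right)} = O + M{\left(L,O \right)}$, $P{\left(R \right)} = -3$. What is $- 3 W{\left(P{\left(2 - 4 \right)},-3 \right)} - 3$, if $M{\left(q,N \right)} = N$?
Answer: $15$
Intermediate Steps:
$W{\left(O,L \right)} = 2 O$ ($W{\left(O,L \right)} = O + O = 2 O$)
$- 3 W{\left(P{\left(2 - 4 \right)},-3 \right)} - 3 = - 3 \cdot 2 \left(-3\right) - 3 = \left(-3\right) \left(-6\right) - 3 = 18 - 3 = 15$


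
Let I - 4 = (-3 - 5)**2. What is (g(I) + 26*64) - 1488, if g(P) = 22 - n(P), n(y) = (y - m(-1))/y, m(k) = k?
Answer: 13395/68 ≈ 196.99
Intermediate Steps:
I = 68 (I = 4 + (-3 - 5)**2 = 4 + (-8)**2 = 4 + 64 = 68)
n(y) = (1 + y)/y (n(y) = (y - 1*(-1))/y = (y + 1)/y = (1 + y)/y)
g(P) = 22 - (1 + P)/P
(g(I) + 26*64) - 1488 = ((21 - 1/68) + 26*64) - 1488 = ((21 - 1*1/68) + 1664) - 1488 = ((21 - 1/68) + 1664) - 1488 = (1427/68 + 1664) - 1488 = 114579/68 - 1488 = 13395/68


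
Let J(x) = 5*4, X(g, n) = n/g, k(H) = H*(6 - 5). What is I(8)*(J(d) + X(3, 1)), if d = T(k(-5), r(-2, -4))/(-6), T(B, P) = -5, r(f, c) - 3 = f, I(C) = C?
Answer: 488/3 ≈ 162.67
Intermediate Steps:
r(f, c) = 3 + f
k(H) = H (k(H) = H*1 = H)
d = 5/6 (d = -5/(-6) = -5*(-1/6) = 5/6 ≈ 0.83333)
J(x) = 20
I(8)*(J(d) + X(3, 1)) = 8*(20 + 1/3) = 8*(61/3) = 488/3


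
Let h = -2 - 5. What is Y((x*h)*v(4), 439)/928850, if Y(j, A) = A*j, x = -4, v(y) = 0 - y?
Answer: -24584/464425 ≈ -0.052934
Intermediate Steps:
v(y) = -y
h = -7
Y((x*h)*v(4), 439)/928850 = (439*((-4*(-7))*(-1*4)))/928850 = (439*(28*(-4)))*(1/928850) = (439*(-112))*(1/928850) = -49168*1/928850 = -24584/464425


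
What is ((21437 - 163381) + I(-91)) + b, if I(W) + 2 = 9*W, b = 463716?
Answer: 320951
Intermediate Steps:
I(W) = -2 + 9*W
((21437 - 163381) + I(-91)) + b = ((21437 - 163381) + (-2 + 9*(-91))) + 463716 = (-141944 + (-2 - 819)) + 463716 = (-141944 - 821) + 463716 = -142765 + 463716 = 320951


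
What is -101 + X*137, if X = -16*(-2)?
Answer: 4283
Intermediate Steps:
X = 32
-101 + X*137 = -101 + 32*137 = -101 + 4384 = 4283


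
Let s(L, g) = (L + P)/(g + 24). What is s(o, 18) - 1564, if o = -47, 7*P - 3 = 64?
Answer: -230039/147 ≈ -1564.9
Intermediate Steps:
P = 67/7 (P = 3/7 + (1/7)*64 = 3/7 + 64/7 = 67/7 ≈ 9.5714)
s(L, g) = (67/7 + L)/(24 + g) (s(L, g) = (L + 67/7)/(g + 24) = (67/7 + L)/(24 + g))
s(o, 18) - 1564 = (67/7 - 47)/(24 + 18) - 1564 = -262/7/42 - 1564 = (1/42)*(-262/7) - 1564 = -131/147 - 1564 = -230039/147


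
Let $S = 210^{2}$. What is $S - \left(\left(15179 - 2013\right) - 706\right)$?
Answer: $31640$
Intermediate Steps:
$S = 44100$
$S - \left(\left(15179 - 2013\right) - 706\right) = 44100 - \left(\left(15179 - 2013\right) - 706\right) = 44100 - \left(13166 - 706\right) = 44100 - 12460 = 31640$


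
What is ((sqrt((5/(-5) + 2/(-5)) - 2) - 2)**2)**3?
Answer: (10 - I*sqrt(85))**6/15625 ≈ -97.704 + 393.27*I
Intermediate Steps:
((sqrt((5/(-5) + 2/(-5)) - 2) - 2)**2)**3 = ((sqrt((5*(-1/5) + 2*(-1/5)) - 2) - 2)**2)**3 = ((sqrt((-1 - 2/5) - 2) - 2)**2)**3 = ((sqrt(-7/5 - 2) - 2)**2)**3 = ((sqrt(-17/5) - 2)**2)**3 = ((I*sqrt(85)/5 - 2)**2)**3 = ((-2 + I*sqrt(85)/5)**2)**3 = (-2 + I*sqrt(85)/5)**6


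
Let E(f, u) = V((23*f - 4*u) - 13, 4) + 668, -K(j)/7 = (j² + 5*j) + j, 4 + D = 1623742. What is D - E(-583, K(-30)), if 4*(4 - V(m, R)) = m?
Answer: 3249501/2 ≈ 1.6248e+6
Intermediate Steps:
D = 1623738 (D = -4 + 1623742 = 1623738)
K(j) = -42*j - 7*j² (K(j) = -7*((j² + 5*j) + j) = -7*(j² + 6*j) = -42*j - 7*j²)
V(m, R) = 4 - m/4
E(f, u) = 2701/4 + u - 23*f/4 (E(f, u) = (4 - ((23*f - 4*u) - 13)/4) + 668 = (4 - ((-4*u + 23*f) - 13)/4) + 668 = (4 - (-13 - 4*u + 23*f)/4) + 668 = (4 + (13/4 + u - 23*f/4)) + 668 = (29/4 + u - 23*f/4) + 668 = 2701/4 + u - 23*f/4)
D - E(-583, K(-30)) = 1623738 - (2701/4 - 7*(-30)*(6 - 30) - 23/4*(-583)) = 1623738 - (2701/4 - 7*(-30)*(-24) + 13409/4) = 1623738 - (2701/4 - 5040 + 13409/4) = 1623738 - 1*(-2025/2) = 1623738 + 2025/2 = 3249501/2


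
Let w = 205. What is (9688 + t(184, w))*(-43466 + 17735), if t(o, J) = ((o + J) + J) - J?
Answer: -259291287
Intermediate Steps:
t(o, J) = J + o (t(o, J) = ((J + o) + J) - J = (o + 2*J) - J = J + o)
(9688 + t(184, w))*(-43466 + 17735) = (9688 + (205 + 184))*(-43466 + 17735) = (9688 + 389)*(-25731) = 10077*(-25731) = -259291287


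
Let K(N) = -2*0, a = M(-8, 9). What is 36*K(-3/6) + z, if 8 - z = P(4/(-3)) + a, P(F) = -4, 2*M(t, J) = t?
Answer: 16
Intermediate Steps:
M(t, J) = t/2
a = -4 (a = (½)*(-8) = -4)
K(N) = 0
z = 16 (z = 8 - (-4 - 4) = 8 - 1*(-8) = 8 + 8 = 16)
36*K(-3/6) + z = 36*0 + 16 = 0 + 16 = 16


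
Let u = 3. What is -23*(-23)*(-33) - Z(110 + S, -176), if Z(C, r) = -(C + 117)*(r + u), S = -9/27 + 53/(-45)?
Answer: -2540996/45 ≈ -56467.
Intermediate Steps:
S = -68/45 (S = -9*1/27 + 53*(-1/45) = -⅓ - 53/45 = -68/45 ≈ -1.5111)
Z(C, r) = -(3 + r)*(117 + C) (Z(C, r) = -(C + 117)*(r + 3) = -(117 + C)*(3 + r) = -(3 + r)*(117 + C))
-23*(-23)*(-33) - Z(110 + S, -176) = -23*(-23)*(-33) - (-351 - 117*(-176) - 3*(110 - 68/45) - 1*(110 - 68/45)*(-176)) = 529*(-33) - (-351 + 20592 - 3*4882/45 - 1*4882/45*(-176)) = -17457 - (-351 + 20592 - 4882/15 + 859232/45) = -17457 - 1*1755431/45 = -17457 - 1755431/45 = -2540996/45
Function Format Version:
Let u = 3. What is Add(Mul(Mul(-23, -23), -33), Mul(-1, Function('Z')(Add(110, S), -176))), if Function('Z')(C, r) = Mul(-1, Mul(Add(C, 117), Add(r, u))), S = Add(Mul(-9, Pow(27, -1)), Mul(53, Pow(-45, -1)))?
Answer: Rational(-2540996, 45) ≈ -56467.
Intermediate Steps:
S = Rational(-68, 45) (S = Add(Mul(-9, Rational(1, 27)), Mul(53, Rational(-1, 45))) = Add(Rational(-1, 3), Rational(-53, 45)) = Rational(-68, 45) ≈ -1.5111)
Function('Z')(C, r) = Mul(-1, Add(3, r), Add(117, C)) (Function('Z')(C, r) = Mul(-1, Mul(Add(C, 117), Add(r, 3))) = Mul(-1, Mul(Add(117, C), Add(3, r))) = Mul(-1, Mul(Add(3, r), Add(117, C))) = Mul(-1, Add(3, r), Add(117, C)))
Add(Mul(Mul(-23, -23), -33), Mul(-1, Function('Z')(Add(110, S), -176))) = Add(Mul(Mul(-23, -23), -33), Mul(-1, Add(-351, Mul(-117, -176), Mul(-3, Add(110, Rational(-68, 45))), Mul(-1, Add(110, Rational(-68, 45)), -176)))) = Add(Mul(529, -33), Mul(-1, Add(-351, 20592, Mul(-3, Rational(4882, 45)), Mul(-1, Rational(4882, 45), -176)))) = Add(-17457, Mul(-1, Add(-351, 20592, Rational(-4882, 15), Rational(859232, 45)))) = Add(-17457, Mul(-1, Rational(1755431, 45))) = Add(-17457, Rational(-1755431, 45)) = Rational(-2540996, 45)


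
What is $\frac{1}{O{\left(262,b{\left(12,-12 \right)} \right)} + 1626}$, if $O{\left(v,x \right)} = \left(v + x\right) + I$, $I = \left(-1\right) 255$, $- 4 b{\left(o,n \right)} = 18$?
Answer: $\frac{2}{3257} \approx 0.00061406$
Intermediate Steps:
$b{\left(o,n \right)} = - \frac{9}{2}$ ($b{\left(o,n \right)} = \left(- \frac{1}{4}\right) 18 = - \frac{9}{2}$)
$I = -255$
$O{\left(v,x \right)} = -255 + v + x$ ($O{\left(v,x \right)} = \left(v + x\right) - 255 = -255 + v + x$)
$\frac{1}{O{\left(262,b{\left(12,-12 \right)} \right)} + 1626} = \frac{1}{\left(-255 + 262 - \frac{9}{2}\right) + 1626} = \frac{1}{\frac{5}{2} + 1626} = \frac{1}{\frac{3257}{2}} = \frac{2}{3257}$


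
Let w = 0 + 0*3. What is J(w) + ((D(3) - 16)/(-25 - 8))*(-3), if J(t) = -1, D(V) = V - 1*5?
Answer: -29/11 ≈ -2.6364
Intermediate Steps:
w = 0 (w = 0 + 0 = 0)
D(V) = -5 + V (D(V) = V - 5 = -5 + V)
J(w) + ((D(3) - 16)/(-25 - 8))*(-3) = -1 + (((-5 + 3) - 16)/(-25 - 8))*(-3) = -1 + ((-2 - 16)/(-33))*(-3) = -1 - 18*(-1/33)*(-3) = -1 + (6/11)*(-3) = -1 - 18/11 = -29/11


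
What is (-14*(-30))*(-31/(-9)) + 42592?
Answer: 132116/3 ≈ 44039.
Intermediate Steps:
(-14*(-30))*(-31/(-9)) + 42592 = 420*(-31*(-1/9)) + 42592 = 420*(31/9) + 42592 = 4340/3 + 42592 = 132116/3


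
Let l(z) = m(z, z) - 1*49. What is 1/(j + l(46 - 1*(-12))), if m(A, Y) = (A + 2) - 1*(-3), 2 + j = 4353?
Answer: 1/4365 ≈ 0.00022910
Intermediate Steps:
j = 4351 (j = -2 + 4353 = 4351)
m(A, Y) = 5 + A (m(A, Y) = (2 + A) + 3 = 5 + A)
l(z) = -44 + z (l(z) = (5 + z) - 1*49 = (5 + z) - 49 = -44 + z)
1/(j + l(46 - 1*(-12))) = 1/(4351 + (-44 + (46 - 1*(-12)))) = 1/(4351 + (-44 + (46 + 12))) = 1/(4351 + (-44 + 58)) = 1/(4351 + 14) = 1/4365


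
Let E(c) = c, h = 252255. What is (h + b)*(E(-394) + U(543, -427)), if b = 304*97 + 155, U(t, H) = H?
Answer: -231438258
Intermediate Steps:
b = 29643 (b = 29488 + 155 = 29643)
(h + b)*(E(-394) + U(543, -427)) = (252255 + 29643)*(-394 - 427) = 281898*(-821) = -231438258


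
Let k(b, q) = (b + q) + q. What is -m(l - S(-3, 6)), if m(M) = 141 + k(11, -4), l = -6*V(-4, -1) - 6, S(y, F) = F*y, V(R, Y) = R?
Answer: -144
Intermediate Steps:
k(b, q) = b + 2*q
l = 18 (l = -6*(-4) - 6 = 24 - 6 = 18)
m(M) = 144 (m(M) = 141 + (11 + 2*(-4)) = 141 + (11 - 8) = 141 + 3 = 144)
-m(l - S(-3, 6)) = -1*144 = -144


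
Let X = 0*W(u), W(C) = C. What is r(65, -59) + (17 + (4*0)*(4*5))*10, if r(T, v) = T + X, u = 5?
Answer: 235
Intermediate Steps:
X = 0 (X = 0*5 = 0)
r(T, v) = T (r(T, v) = T + 0 = T)
r(65, -59) + (17 + (4*0)*(4*5))*10 = 65 + (17 + (4*0)*(4*5))*10 = 65 + (17 + 0*20)*10 = 65 + (17 + 0)*10 = 65 + 17*10 = 65 + 170 = 235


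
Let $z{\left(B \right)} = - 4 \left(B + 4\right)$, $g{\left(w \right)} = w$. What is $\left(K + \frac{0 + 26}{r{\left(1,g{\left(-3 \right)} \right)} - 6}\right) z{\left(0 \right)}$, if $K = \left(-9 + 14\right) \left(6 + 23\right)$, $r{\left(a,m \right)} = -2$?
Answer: $-2268$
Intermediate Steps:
$z{\left(B \right)} = -16 - 4 B$ ($z{\left(B \right)} = - 4 \left(4 + B\right) = -16 - 4 B$)
$K = 145$ ($K = 5 \cdot 29 = 145$)
$\left(K + \frac{0 + 26}{r{\left(1,g{\left(-3 \right)} \right)} - 6}\right) z{\left(0 \right)} = \left(145 + \frac{0 + 26}{-2 - 6}\right) \left(-16 - 0\right) = \left(145 + \frac{26}{-8}\right) \left(-16 + 0\right) = \left(145 + 26 \left(- \frac{1}{8}\right)\right) \left(-16\right) = \left(145 - \frac{13}{4}\right) \left(-16\right) = \frac{567}{4} \left(-16\right) = -2268$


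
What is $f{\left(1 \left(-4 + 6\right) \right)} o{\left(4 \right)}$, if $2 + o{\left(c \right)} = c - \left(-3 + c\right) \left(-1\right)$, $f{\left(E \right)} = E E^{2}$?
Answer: $24$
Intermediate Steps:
$f{\left(E \right)} = E^{3}$
$o{\left(c \right)} = -5 + 2 c$ ($o{\left(c \right)} = -2 + \left(c - \left(-3 + c\right) \left(-1\right)\right) = -2 + \left(c - \left(3 - c\right)\right) = -2 + \left(c + \left(-3 + c\right)\right) = -2 + \left(-3 + 2 c\right) = -5 + 2 c$)
$f{\left(1 \left(-4 + 6\right) \right)} o{\left(4 \right)} = \left(1 \left(-4 + 6\right)\right)^{3} \left(-5 + 2 \cdot 4\right) = \left(1 \cdot 2\right)^{3} \left(-5 + 8\right) = 2^{3} \cdot 3 = 8 \cdot 3 = 24$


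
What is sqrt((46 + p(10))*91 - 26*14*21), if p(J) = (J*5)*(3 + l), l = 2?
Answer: 2*sqrt(4823) ≈ 138.90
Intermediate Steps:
p(J) = 25*J (p(J) = (J*5)*(3 + 2) = (5*J)*5 = 25*J)
sqrt((46 + p(10))*91 - 26*14*21) = sqrt((46 + 25*10)*91 - 26*14*21) = sqrt((46 + 250)*91 - 364*21) = sqrt(296*91 - 7644) = sqrt(26936 - 7644) = sqrt(19292) = 2*sqrt(4823)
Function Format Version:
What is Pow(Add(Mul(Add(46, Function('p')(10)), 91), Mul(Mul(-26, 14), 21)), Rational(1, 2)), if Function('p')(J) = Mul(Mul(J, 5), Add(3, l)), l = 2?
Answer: Mul(2, Pow(4823, Rational(1, 2))) ≈ 138.90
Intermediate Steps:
Function('p')(J) = Mul(25, J) (Function('p')(J) = Mul(Mul(J, 5), Add(3, 2)) = Mul(Mul(5, J), 5) = Mul(25, J))
Pow(Add(Mul(Add(46, Function('p')(10)), 91), Mul(Mul(-26, 14), 21)), Rational(1, 2)) = Pow(Add(Mul(Add(46, Mul(25, 10)), 91), Mul(Mul(-26, 14), 21)), Rational(1, 2)) = Pow(Add(Mul(Add(46, 250), 91), Mul(-364, 21)), Rational(1, 2)) = Pow(Add(Mul(296, 91), -7644), Rational(1, 2)) = Pow(Add(26936, -7644), Rational(1, 2)) = Pow(19292, Rational(1, 2)) = Mul(2, Pow(4823, Rational(1, 2)))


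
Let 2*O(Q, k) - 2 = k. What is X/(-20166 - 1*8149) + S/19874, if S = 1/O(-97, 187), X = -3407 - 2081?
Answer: 1472428957/7596886185 ≈ 0.19382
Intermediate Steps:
X = -5488
O(Q, k) = 1 + k/2
S = 2/189 (S = 1/(1 + (½)*187) = 1/(1 + 187/2) = 1/(189/2) = 2/189 ≈ 0.010582)
X/(-20166 - 1*8149) + S/19874 = -5488/(-20166 - 1*8149) + (2/189)/19874 = -5488/(-20166 - 8149) + (2/189)*(1/19874) = -5488/(-28315) + 1/1878093 = -5488*(-1/28315) + 1/1878093 = 784/4045 + 1/1878093 = 1472428957/7596886185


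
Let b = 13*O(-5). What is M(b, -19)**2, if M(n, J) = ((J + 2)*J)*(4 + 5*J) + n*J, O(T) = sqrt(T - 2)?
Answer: 863521386 + 14520142*I*sqrt(7) ≈ 8.6352e+8 + 3.8417e+7*I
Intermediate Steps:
O(T) = sqrt(-2 + T)
b = 13*I*sqrt(7) (b = 13*sqrt(-2 - 5) = 13*sqrt(-7) = 13*(I*sqrt(7)) = 13*I*sqrt(7) ≈ 34.395*I)
M(n, J) = J*n + J*(2 + J)*(4 + 5*J) (M(n, J) = ((2 + J)*J)*(4 + 5*J) + J*n = (J*(2 + J))*(4 + 5*J) + J*n = J*(2 + J)*(4 + 5*J) + J*n = J*n + J*(2 + J)*(4 + 5*J))
M(b, -19)**2 = (-19*(8 + 13*I*sqrt(7) + 5*(-19)**2 + 14*(-19)))**2 = (-19*(8 + 13*I*sqrt(7) + 5*361 - 266))**2 = (-19*(8 + 13*I*sqrt(7) + 1805 - 266))**2 = (-19*(1547 + 13*I*sqrt(7)))**2 = (-29393 - 247*I*sqrt(7))**2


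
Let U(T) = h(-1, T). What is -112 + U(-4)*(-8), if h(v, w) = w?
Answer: -80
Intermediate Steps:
U(T) = T
-112 + U(-4)*(-8) = -112 - 4*(-8) = -112 + 32 = -80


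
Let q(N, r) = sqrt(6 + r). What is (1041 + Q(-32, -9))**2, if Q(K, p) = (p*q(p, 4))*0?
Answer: 1083681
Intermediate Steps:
Q(K, p) = 0 (Q(K, p) = (p*sqrt(6 + 4))*0 = (p*sqrt(10))*0 = 0)
(1041 + Q(-32, -9))**2 = (1041 + 0)**2 = 1041**2 = 1083681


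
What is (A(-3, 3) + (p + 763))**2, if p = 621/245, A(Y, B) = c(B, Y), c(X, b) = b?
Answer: 34902086041/60025 ≈ 5.8146e+5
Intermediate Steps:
A(Y, B) = Y
p = 621/245 (p = 621*(1/245) = 621/245 ≈ 2.5347)
(A(-3, 3) + (p + 763))**2 = (-3 + (621/245 + 763))**2 = (-3 + 187556/245)**2 = (186821/245)**2 = 34902086041/60025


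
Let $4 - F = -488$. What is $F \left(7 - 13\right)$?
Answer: $-2952$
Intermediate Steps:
$F = 492$ ($F = 4 - -488 = 4 + 488 = 492$)
$F \left(7 - 13\right) = 492 \left(7 - 13\right) = 492 \left(-6\right) = -2952$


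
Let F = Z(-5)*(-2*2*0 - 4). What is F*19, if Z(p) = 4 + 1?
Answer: -380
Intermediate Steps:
Z(p) = 5
F = -20 (F = 5*(-2*2*0 - 4) = 5*(-4*0 - 4) = 5*(0 - 4) = 5*(-4) = -20)
F*19 = -20*19 = -380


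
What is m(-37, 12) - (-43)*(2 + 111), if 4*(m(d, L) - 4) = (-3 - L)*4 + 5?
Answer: 19397/4 ≈ 4849.3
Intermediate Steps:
m(d, L) = 9/4 - L (m(d, L) = 4 + ((-3 - L)*4 + 5)/4 = 4 + ((-12 - 4*L) + 5)/4 = 4 + (-7 - 4*L)/4 = 4 + (-7/4 - L) = 9/4 - L)
m(-37, 12) - (-43)*(2 + 111) = (9/4 - 1*12) - (-43)*(2 + 111) = (9/4 - 12) - (-43)*113 = -39/4 - 1*(-4859) = -39/4 + 4859 = 19397/4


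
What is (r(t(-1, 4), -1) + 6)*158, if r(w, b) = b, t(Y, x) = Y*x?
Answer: 790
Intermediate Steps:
(r(t(-1, 4), -1) + 6)*158 = (-1 + 6)*158 = 5*158 = 790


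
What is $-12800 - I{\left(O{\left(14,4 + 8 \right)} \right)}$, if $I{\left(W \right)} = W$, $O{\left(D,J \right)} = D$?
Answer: $-12814$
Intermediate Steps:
$-12800 - I{\left(O{\left(14,4 + 8 \right)} \right)} = -12800 - 14 = -12814$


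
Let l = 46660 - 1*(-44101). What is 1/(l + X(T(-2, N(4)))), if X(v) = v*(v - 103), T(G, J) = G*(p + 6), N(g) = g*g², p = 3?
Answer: 1/92939 ≈ 1.0760e-5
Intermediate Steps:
l = 90761 (l = 46660 + 44101 = 90761)
N(g) = g³
T(G, J) = 9*G (T(G, J) = G*(3 + 6) = G*9 = 9*G)
X(v) = v*(-103 + v)
1/(l + X(T(-2, N(4)))) = 1/(90761 + (9*(-2))*(-103 + 9*(-2))) = 1/(90761 - 18*(-103 - 18)) = 1/(90761 - 18*(-121)) = 1/(90761 + 2178) = 1/92939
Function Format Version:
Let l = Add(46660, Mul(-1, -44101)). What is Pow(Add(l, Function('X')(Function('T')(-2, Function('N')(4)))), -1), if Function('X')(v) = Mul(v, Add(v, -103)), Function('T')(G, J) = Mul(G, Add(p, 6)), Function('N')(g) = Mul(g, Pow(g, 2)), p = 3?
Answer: Rational(1, 92939) ≈ 1.0760e-5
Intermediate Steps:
l = 90761 (l = Add(46660, 44101) = 90761)
Function('N')(g) = Pow(g, 3)
Function('T')(G, J) = Mul(9, G) (Function('T')(G, J) = Mul(G, Add(3, 6)) = Mul(G, 9) = Mul(9, G))
Function('X')(v) = Mul(v, Add(-103, v))
Pow(Add(l, Function('X')(Function('T')(-2, Function('N')(4)))), -1) = Pow(Add(90761, Mul(Mul(9, -2), Add(-103, Mul(9, -2)))), -1) = Pow(Add(90761, Mul(-18, Add(-103, -18))), -1) = Pow(Add(90761, Mul(-18, -121)), -1) = Pow(Add(90761, 2178), -1) = Pow(92939, -1) = Rational(1, 92939)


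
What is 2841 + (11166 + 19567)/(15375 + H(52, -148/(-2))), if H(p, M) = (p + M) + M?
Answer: 44279308/15575 ≈ 2843.0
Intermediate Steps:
H(p, M) = p + 2*M (H(p, M) = (M + p) + M = p + 2*M)
2841 + (11166 + 19567)/(15375 + H(52, -148/(-2))) = 2841 + (11166 + 19567)/(15375 + (52 + 2*(-148/(-2)))) = 2841 + 30733/(15375 + (52 + 2*(-148*(-1/2)))) = 2841 + 30733/(15375 + (52 + 2*74)) = 2841 + 30733/(15375 + (52 + 148)) = 2841 + 30733/(15375 + 200) = 2841 + 30733/15575 = 44279308/15575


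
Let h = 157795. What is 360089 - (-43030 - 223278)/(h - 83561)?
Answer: 13365556567/37117 ≈ 3.6009e+5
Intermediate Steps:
360089 - (-43030 - 223278)/(h - 83561) = 360089 - (-43030 - 223278)/(157795 - 83561) = 360089 - (-266308)/74234 = 360089 - 1*(-133154/37117) = 360089 + 133154/37117 = 13365556567/37117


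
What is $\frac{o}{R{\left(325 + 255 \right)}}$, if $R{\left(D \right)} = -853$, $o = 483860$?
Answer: $- \frac{483860}{853} \approx -567.25$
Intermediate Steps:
$\frac{o}{R{\left(325 + 255 \right)}} = \frac{483860}{-853} = 483860 \left(- \frac{1}{853}\right) = - \frac{483860}{853}$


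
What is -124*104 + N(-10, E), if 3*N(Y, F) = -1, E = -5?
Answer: -38689/3 ≈ -12896.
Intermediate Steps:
N(Y, F) = -1/3 (N(Y, F) = (1/3)*(-1) = -1/3)
-124*104 + N(-10, E) = -124*104 - 1/3 = -12896 - 1/3 = -38689/3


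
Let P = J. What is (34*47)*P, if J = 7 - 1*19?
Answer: -19176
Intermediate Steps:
J = -12 (J = 7 - 19 = -12)
P = -12
(34*47)*P = (34*47)*(-12) = 1598*(-12) = -19176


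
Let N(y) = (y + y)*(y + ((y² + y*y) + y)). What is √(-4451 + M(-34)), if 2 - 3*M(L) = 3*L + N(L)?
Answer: √418029/3 ≈ 215.52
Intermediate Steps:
N(y) = 2*y*(2*y + 2*y²) (N(y) = (2*y)*(y + ((y² + y²) + y)) = (2*y)*(y + (2*y² + y)) = (2*y)*(y + (y + 2*y²)) = (2*y)*(2*y + 2*y²) = 2*y*(2*y + 2*y²))
M(L) = ⅔ - L - 4*L²*(1 + L)/3 (M(L) = ⅔ - (3*L + 4*L²*(1 + L))/3 = ⅔ + (-L - 4*L²*(1 + L)/3) = ⅔ - L - 4*L²*(1 + L)/3)
√(-4451 + M(-34)) = √(-4451 + (⅔ - 1*(-34) - 4/3*(-34)²*(1 - 34))) = √(-4451 + (⅔ + 34 - 4/3*1156*(-33))) = √(-4451 + (⅔ + 34 + 50864)) = √(-4451 + 152696/3) = √(139343/3) = √418029/3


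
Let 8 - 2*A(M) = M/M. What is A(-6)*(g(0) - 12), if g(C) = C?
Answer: -42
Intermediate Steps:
A(M) = 7/2 (A(M) = 4 - M/(2*M) = 4 - ½*1 = 4 - ½ = 7/2)
A(-6)*(g(0) - 12) = 7*(0 - 12)/2 = (7/2)*(-12) = -42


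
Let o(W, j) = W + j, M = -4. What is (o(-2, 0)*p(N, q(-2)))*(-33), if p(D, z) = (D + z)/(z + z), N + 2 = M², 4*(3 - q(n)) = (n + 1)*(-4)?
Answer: 264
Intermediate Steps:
q(n) = 4 + n (q(n) = 3 - (n + 1)*(-4)/4 = 3 - (1 + n)*(-4)/4 = 3 - (-4 - 4*n)/4 = 3 + (1 + n) = 4 + n)
N = 14 (N = -2 + (-4)² = -2 + 16 = 14)
p(D, z) = (D + z)/(2*z) (p(D, z) = (D + z)/((2*z)) = (D + z)*(1/(2*z)) = (D + z)/(2*z))
(o(-2, 0)*p(N, q(-2)))*(-33) = ((-2 + 0)*((14 + (4 - 2))/(2*(4 - 2))))*(-33) = -(14 + 2)/2*(-33) = -16/2*(-33) = -2*4*(-33) = -8*(-33) = 264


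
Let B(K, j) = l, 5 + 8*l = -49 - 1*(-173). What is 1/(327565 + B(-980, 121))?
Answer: 8/2620639 ≈ 3.0527e-6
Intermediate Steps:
l = 119/8 (l = -5/8 + (-49 - 1*(-173))/8 = -5/8 + (-49 + 173)/8 = -5/8 + (⅛)*124 = -5/8 + 31/2 = 119/8 ≈ 14.875)
B(K, j) = 119/8
1/(327565 + B(-980, 121)) = 1/(327565 + 119/8) = 1/(2620639/8) = 8/2620639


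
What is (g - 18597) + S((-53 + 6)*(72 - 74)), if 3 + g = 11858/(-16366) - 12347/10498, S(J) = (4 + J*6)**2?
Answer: 533001207777/1753166 ≈ 3.0402e+5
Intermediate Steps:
S(J) = (4 + 6*J)**2
g = -8591705/1753166 (g = -3 + (11858/(-16366) - 12347/10498) = -3 + (11858*(-1/16366) - 12347*1/10498) = -3 + (-121/167 - 12347/10498) = -3 - 3332207/1753166 = -8591705/1753166 ≈ -4.9007)
(g - 18597) + S((-53 + 6)*(72 - 74)) = (-8591705/1753166 - 18597) + 4*(2 + 3*((-53 + 6)*(72 - 74)))**2 = -32612219807/1753166 + 4*(2 + 3*(-47*(-2)))**2 = -32612219807/1753166 + 4*(2 + 3*94)**2 = -32612219807/1753166 + 4*(2 + 282)**2 = -32612219807/1753166 + 4*284**2 = -32612219807/1753166 + 4*80656 = -32612219807/1753166 + 322624 = 533001207777/1753166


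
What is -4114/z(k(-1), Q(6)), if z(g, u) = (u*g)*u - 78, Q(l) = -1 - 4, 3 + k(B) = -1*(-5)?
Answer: 2057/14 ≈ 146.93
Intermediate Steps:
k(B) = 2 (k(B) = -3 - 1*(-5) = -3 + 5 = 2)
Q(l) = -5
z(g, u) = -78 + g*u² (z(g, u) = (g*u)*u - 78 = g*u² - 78 = -78 + g*u²)
-4114/z(k(-1), Q(6)) = -4114/(-78 + 2*(-5)²) = -4114/(-78 + 2*25) = -4114/(-78 + 50) = -4114/(-28) = -4114*(-1/28) = 2057/14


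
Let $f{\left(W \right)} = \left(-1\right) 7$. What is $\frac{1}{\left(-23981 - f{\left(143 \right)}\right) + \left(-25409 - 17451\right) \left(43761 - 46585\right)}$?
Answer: $\frac{1}{121012666} \approx 8.2636 \cdot 10^{-9}$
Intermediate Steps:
$f{\left(W \right)} = -7$
$\frac{1}{\left(-23981 - f{\left(143 \right)}\right) + \left(-25409 - 17451\right) \left(43761 - 46585\right)} = \frac{1}{\left(-23981 - -7\right) + \left(-25409 - 17451\right) \left(43761 - 46585\right)} = \frac{1}{\left(-23981 + 7\right) - -121036640} = \frac{1}{-23974 + 121036640} = \frac{1}{121012666}$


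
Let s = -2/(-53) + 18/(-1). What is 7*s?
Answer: -6664/53 ≈ -125.74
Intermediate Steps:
s = -952/53 (s = -2*(-1/53) + 18*(-1) = 2/53 - 18 = -952/53 ≈ -17.962)
7*s = 7*(-952/53) = -6664/53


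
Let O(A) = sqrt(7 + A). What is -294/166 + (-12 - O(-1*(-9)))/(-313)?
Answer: -44683/25979 ≈ -1.7200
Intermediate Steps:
-294/166 + (-12 - O(-1*(-9)))/(-313) = -294/166 + (-12 - sqrt(7 - 1*(-9)))/(-313) = -294*1/166 + (-12 - sqrt(7 + 9))*(-1/313) = -147/83 + (-12 - sqrt(16))*(-1/313) = -147/83 + (-12 - 1*4)*(-1/313) = -147/83 + (-12 - 4)*(-1/313) = -147/83 - 16*(-1/313) = -147/83 + 16/313 = -44683/25979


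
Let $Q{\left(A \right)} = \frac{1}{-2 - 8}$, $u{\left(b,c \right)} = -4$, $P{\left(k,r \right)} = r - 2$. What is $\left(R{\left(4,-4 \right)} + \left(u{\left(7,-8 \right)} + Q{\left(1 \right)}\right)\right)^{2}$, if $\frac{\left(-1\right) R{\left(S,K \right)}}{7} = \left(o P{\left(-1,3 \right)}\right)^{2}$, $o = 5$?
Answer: $\frac{3207681}{100} \approx 32077.0$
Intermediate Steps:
$P{\left(k,r \right)} = -2 + r$ ($P{\left(k,r \right)} = r - 2 = -2 + r$)
$Q{\left(A \right)} = - \frac{1}{10}$ ($Q{\left(A \right)} = \frac{1}{-10} = - \frac{1}{10}$)
$R{\left(S,K \right)} = -175$ ($R{\left(S,K \right)} = - 7 \left(5 \left(-2 + 3\right)\right)^{2} = - 7 \left(5 \cdot 1\right)^{2} = - 7 \cdot 5^{2} = \left(-7\right) 25 = -175$)
$\left(R{\left(4,-4 \right)} + \left(u{\left(7,-8 \right)} + Q{\left(1 \right)}\right)\right)^{2} = \left(-175 - \frac{41}{10}\right)^{2} = \left(- \frac{1791}{10}\right)^{2} = \frac{3207681}{100}$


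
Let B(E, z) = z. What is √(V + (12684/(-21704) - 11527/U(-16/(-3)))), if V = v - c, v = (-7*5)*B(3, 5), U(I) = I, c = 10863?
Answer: 5*I*√62179911685/10852 ≈ 114.89*I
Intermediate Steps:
v = -175 (v = -7*5*5 = -35*5 = -175)
V = -11038 (V = -175 - 1*10863 = -175 - 10863 = -11038)
√(V + (12684/(-21704) - 11527/U(-16/(-3)))) = √(-11038 + (12684/(-21704) - 11527/((-16/(-3))))) = √(-11038 + (12684*(-1/21704) - 11527/((-16*(-⅓))))) = √(-11038 + (-3171/5426 - 11527/16/3)) = √(-11038 + (-3171/5426 - 11527*3/16)) = √(-11038 + (-3171/5426 - 34581/16)) = √(-11038 - 93843621/43408) = √(-572981125/43408) = 5*I*√62179911685/10852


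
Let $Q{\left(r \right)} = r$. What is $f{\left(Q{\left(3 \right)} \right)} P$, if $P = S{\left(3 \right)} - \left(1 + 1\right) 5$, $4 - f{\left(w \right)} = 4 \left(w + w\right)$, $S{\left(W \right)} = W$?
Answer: $140$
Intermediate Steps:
$f{\left(w \right)} = 4 - 8 w$ ($f{\left(w \right)} = 4 - 4 \left(w + w\right) = 4 - 4 \cdot 2 w = 4 - 8 w$)
$P = -7$ ($P = 3 - \left(1 + 1\right) 5 = 3 - 2 \cdot 5 = 3 - 10 = -7$)
$f{\left(Q{\left(3 \right)} \right)} P = \left(4 - 24\right) \left(-7\right) = \left(-20\right) \left(-7\right) = 140$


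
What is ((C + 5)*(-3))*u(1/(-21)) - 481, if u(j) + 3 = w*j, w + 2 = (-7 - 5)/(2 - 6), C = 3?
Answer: -2855/7 ≈ -407.86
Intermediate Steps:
w = 1 (w = -2 + (-7 - 5)/(2 - 6) = -2 - 12/(-4) = -2 - 12*(-¼) = -2 + 3 = 1)
u(j) = -3 + j (u(j) = -3 + 1*j = -3 + j)
((C + 5)*(-3))*u(1/(-21)) - 481 = ((3 + 5)*(-3))*(-3 + 1/(-21)) - 481 = (8*(-3))*(-3 - 1/21) - 481 = -24*(-64/21) - 481 = 512/7 - 481 = -2855/7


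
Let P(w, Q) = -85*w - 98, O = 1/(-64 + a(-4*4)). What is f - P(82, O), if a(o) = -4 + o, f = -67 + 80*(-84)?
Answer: 281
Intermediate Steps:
f = -6787 (f = -67 - 6720 = -6787)
O = -1/84 (O = 1/(-64 + (-4 - 4*4)) = 1/(-64 + (-4 - 16)) = 1/(-64 - 20) = 1/(-84) = -1/84 ≈ -0.011905)
P(w, Q) = -98 - 85*w
f - P(82, O) = -6787 - (-98 - 85*82) = -6787 - (-98 - 6970) = -6787 - 1*(-7068) = -6787 + 7068 = 281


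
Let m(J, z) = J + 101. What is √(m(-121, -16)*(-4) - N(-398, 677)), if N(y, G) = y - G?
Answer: √1155 ≈ 33.985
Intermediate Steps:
m(J, z) = 101 + J
√(m(-121, -16)*(-4) - N(-398, 677)) = √((101 - 121)*(-4) - (-398 - 1*677)) = √(-20*(-4) - (-398 - 677)) = √(80 - 1*(-1075)) = √(80 + 1075) = √1155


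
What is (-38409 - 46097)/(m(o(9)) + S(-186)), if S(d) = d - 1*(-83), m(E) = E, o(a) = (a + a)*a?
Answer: -84506/59 ≈ -1432.3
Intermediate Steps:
o(a) = 2*a² (o(a) = (2*a)*a = 2*a²)
S(d) = 83 + d (S(d) = d + 83 = 83 + d)
(-38409 - 46097)/(m(o(9)) + S(-186)) = (-38409 - 46097)/(2*9² + (83 - 186)) = -84506/(2*81 - 103) = -84506/(162 - 103) = -84506/59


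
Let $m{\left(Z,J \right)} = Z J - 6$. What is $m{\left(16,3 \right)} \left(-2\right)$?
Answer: $-84$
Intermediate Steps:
$m{\left(Z,J \right)} = -6 + J Z$ ($m{\left(Z,J \right)} = J Z - 6 = -6 + J Z$)
$m{\left(16,3 \right)} \left(-2\right) = \left(-6 + 3 \cdot 16\right) \left(-2\right) = \left(-6 + 48\right) \left(-2\right) = 42 \left(-2\right) = -84$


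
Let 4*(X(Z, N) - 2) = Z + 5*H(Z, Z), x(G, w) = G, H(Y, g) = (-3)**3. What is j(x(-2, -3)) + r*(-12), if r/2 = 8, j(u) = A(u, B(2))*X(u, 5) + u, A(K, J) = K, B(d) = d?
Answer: -259/2 ≈ -129.50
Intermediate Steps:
H(Y, g) = -27
X(Z, N) = -127/4 + Z/4 (X(Z, N) = 2 + (Z + 5*(-27))/4 = 2 + (Z - 135)/4 = 2 + (-135 + Z)/4 = 2 + (-135/4 + Z/4) = -127/4 + Z/4)
j(u) = u + u*(-127/4 + u/4) (j(u) = u*(-127/4 + u/4) + u = u + u*(-127/4 + u/4))
r = 16 (r = 2*8 = 16)
j(x(-2, -3)) + r*(-12) = (1/4)*(-2)*(-123 - 2) + 16*(-12) = (1/4)*(-2)*(-125) - 192 = 125/2 - 192 = -259/2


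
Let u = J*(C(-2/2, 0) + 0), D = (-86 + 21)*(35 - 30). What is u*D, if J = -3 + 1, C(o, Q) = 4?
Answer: 2600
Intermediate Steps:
J = -2
D = -325 (D = -65*5 = -325)
u = -8 (u = -2*(4 + 0) = -2*4 = -8)
u*D = -8*(-325) = 2600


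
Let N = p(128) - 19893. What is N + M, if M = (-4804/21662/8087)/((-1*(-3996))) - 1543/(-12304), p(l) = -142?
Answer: -21570213214419765743/1076633303273712 ≈ -20035.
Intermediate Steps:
N = -20035 (N = -142 - 19893 = -20035)
M = 135016669054177/1076633303273712 (M = (-4804*1/21662*(1/8087))/3996 - 1543*(-1/12304) = -2402/10831*1/8087*(1/3996) + 1543/12304 = -2402/87590297*1/3996 + 1543/12304 = -1201/175005413406 + 1543/12304 = 135016669054177/1076633303273712 ≈ 0.12541)
N + M = -20035 + 135016669054177/1076633303273712 = -21570213214419765743/1076633303273712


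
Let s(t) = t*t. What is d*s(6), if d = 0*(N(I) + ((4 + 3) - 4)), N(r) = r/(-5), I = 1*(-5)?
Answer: 0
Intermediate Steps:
s(t) = t²
I = -5
N(r) = -r/5 (N(r) = r*(-⅕) = -r/5)
d = 0 (d = 0*(-⅕*(-5) + ((4 + 3) - 4)) = 0*(1 + (7 - 4)) = 0*(1 + 3) = 0*4 = 0)
d*s(6) = 0*6² = 0*36 = 0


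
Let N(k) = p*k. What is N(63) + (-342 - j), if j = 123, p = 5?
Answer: -150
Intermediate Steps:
N(k) = 5*k
N(63) + (-342 - j) = 5*63 + (-342 - 1*123) = 315 + (-342 - 123) = 315 - 465 = -150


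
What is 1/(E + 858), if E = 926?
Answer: 1/1784 ≈ 0.00056054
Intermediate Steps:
1/(E + 858) = 1/(926 + 858) = 1/1784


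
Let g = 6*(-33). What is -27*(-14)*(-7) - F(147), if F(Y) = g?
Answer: -2448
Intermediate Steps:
g = -198
F(Y) = -198
-27*(-14)*(-7) - F(147) = -27*(-14)*(-7) - 1*(-198) = 378*(-7) + 198 = -2646 + 198 = -2448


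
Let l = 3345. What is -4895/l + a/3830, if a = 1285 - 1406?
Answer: -3830519/2562270 ≈ -1.4950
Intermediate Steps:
a = -121
-4895/l + a/3830 = -4895/3345 - 121/3830 = -4895*1/3345 - 121*1/3830 = -979/669 - 121/3830 = -3830519/2562270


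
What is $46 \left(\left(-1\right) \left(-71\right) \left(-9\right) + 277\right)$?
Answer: $-16652$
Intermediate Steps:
$46 \left(\left(-1\right) \left(-71\right) \left(-9\right) + 277\right) = 46 \left(71 \left(-9\right) + 277\right) = 46 \left(-639 + 277\right) = 46 \left(-362\right) = -16652$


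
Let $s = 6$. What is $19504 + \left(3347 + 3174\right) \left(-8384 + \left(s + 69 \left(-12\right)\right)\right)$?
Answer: $-60012822$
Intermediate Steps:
$19504 + \left(3347 + 3174\right) \left(-8384 + \left(s + 69 \left(-12\right)\right)\right) = 19504 + \left(3347 + 3174\right) \left(-8384 + \left(6 + 69 \left(-12\right)\right)\right) = 19504 + 6521 \left(-8384 + \left(6 - 828\right)\right) = 19504 + 6521 \left(-8384 - 822\right) = 19504 + 6521 \left(-9206\right) = 19504 - 60032326 = -60012822$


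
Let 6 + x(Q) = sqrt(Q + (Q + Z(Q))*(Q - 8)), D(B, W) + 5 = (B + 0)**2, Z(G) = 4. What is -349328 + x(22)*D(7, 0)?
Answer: -349592 + 44*sqrt(386) ≈ -3.4873e+5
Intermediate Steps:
D(B, W) = -5 + B**2 (D(B, W) = -5 + (B + 0)**2 = -5 + B**2)
x(Q) = -6 + sqrt(Q + (-8 + Q)*(4 + Q)) (x(Q) = -6 + sqrt(Q + (Q + 4)*(Q - 8)) = -6 + sqrt(Q + (4 + Q)*(-8 + Q)) = -6 + sqrt(Q + (-8 + Q)*(4 + Q)))
-349328 + x(22)*D(7, 0) = -349328 + (-6 + sqrt(-32 + 22**2 - 3*22))*(-5 + 7**2) = -349328 + (-6 + sqrt(-32 + 484 - 66))*(-5 + 49) = -349328 + (-6 + sqrt(386))*44 = -349328 + (-264 + 44*sqrt(386)) = -349592 + 44*sqrt(386)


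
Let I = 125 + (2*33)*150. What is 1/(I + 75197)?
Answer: 1/85222 ≈ 1.1734e-5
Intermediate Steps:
I = 10025 (I = 125 + 66*150 = 125 + 9900 = 10025)
1/(I + 75197) = 1/(10025 + 75197) = 1/85222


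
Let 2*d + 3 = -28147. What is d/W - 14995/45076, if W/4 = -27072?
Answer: -247333465/1220297472 ≈ -0.20268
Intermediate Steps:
W = -108288 (W = 4*(-27072) = -108288)
d = -14075 (d = -3/2 + (½)*(-28147) = -3/2 - 28147/2 = -14075)
d/W - 14995/45076 = -14075/(-108288) - 14995/45076 = -14075*(-1/108288) - 14995*1/45076 = 14075/108288 - 14995/45076 = -247333465/1220297472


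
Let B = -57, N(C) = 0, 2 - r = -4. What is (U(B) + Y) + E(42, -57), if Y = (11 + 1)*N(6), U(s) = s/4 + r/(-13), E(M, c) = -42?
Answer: -2949/52 ≈ -56.712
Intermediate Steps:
r = 6 (r = 2 - 1*(-4) = 2 + 4 = 6)
U(s) = -6/13 + s/4 (U(s) = s/4 + 6/(-13) = s*(1/4) + 6*(-1/13) = s/4 - 6/13 = -6/13 + s/4)
Y = 0 (Y = (11 + 1)*0 = 12*0 = 0)
(U(B) + Y) + E(42, -57) = ((-6/13 + (1/4)*(-57)) + 0) - 42 = ((-6/13 - 57/4) + 0) - 42 = (-765/52 + 0) - 42 = -765/52 - 42 = -2949/52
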